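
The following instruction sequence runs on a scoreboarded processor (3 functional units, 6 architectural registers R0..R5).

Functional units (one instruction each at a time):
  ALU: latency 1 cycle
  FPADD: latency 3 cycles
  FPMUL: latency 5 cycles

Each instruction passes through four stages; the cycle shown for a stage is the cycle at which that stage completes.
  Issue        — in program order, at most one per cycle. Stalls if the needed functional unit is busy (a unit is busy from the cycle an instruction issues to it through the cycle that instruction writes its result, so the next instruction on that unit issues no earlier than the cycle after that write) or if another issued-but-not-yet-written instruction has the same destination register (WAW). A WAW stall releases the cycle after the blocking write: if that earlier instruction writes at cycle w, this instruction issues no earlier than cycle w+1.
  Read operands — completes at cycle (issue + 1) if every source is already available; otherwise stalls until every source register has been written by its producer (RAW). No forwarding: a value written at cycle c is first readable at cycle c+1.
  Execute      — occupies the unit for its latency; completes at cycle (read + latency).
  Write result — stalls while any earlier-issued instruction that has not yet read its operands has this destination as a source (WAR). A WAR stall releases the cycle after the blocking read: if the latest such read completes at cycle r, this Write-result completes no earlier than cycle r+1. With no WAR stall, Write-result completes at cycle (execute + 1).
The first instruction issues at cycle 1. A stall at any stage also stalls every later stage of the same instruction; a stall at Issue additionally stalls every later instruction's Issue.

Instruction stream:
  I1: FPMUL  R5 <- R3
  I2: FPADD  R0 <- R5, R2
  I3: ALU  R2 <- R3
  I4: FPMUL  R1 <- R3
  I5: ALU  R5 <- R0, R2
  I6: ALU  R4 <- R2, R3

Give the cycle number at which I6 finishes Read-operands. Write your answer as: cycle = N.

cycle = 18

I1 -> (1, 2, 7, 8)
I2 -> (2, 9, 12, 13)  // RAW R5: wait I1 write@8
I3 -> (3, 4, 5, 10)  // WAR R2: wait I2 read@9
I4 -> (9, 10, 15, 16)  // struct: FPMUL busy until I1 writes@8
I5 -> (11, 14, 15, 16)  // struct: ALU busy until I3 writes@10, RAW R0: wait I2 write@13
I6 -> (17, 18, 19, 20)  // struct: ALU busy until I5 writes@16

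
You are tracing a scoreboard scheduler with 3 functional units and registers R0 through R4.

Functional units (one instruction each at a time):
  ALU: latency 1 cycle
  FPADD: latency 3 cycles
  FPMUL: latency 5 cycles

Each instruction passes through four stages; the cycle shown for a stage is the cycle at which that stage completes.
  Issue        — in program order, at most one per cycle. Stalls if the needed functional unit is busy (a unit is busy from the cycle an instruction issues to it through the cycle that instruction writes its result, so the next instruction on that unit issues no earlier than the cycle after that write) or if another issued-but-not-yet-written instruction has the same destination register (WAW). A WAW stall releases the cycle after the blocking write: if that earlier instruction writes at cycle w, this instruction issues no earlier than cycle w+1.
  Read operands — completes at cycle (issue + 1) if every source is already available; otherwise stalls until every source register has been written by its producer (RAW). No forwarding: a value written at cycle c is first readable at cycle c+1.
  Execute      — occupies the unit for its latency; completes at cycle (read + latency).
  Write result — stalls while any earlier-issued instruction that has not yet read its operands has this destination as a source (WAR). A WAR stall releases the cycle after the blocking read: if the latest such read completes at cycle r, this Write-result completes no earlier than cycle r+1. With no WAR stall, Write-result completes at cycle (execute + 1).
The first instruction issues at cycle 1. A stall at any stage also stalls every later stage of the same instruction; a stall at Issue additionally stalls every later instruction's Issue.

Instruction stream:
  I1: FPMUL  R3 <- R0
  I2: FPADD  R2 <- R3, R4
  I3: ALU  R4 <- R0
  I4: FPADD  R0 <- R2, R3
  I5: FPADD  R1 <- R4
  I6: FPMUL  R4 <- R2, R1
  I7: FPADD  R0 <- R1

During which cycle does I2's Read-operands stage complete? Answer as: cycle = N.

[1] I1 issues→FPMUL
[2] I1 reads; I2 issues→FPADD
[3] I3 issues→ALU
[4] I3 reads
[5] I3 exec-done
[7] I1 exec-done
[8] I1 writes R3
[9] I2 reads
[10] I3 writes R4
[12] I2 exec-done
[13] I2 writes R2
[14] I4 issues→FPADD
[15] I4 reads
[18] I4 exec-done
[19] I4 writes R0
[20] I5 issues→FPADD
[21] I5 reads; I6 issues→FPMUL
[24] I5 exec-done
[25] I5 writes R1
[26] I6 reads; I7 issues→FPADD
[27] I7 reads
[30] I7 exec-done
[31] I6 exec-done; I7 writes R0
[32] I6 writes R4

cycle = 9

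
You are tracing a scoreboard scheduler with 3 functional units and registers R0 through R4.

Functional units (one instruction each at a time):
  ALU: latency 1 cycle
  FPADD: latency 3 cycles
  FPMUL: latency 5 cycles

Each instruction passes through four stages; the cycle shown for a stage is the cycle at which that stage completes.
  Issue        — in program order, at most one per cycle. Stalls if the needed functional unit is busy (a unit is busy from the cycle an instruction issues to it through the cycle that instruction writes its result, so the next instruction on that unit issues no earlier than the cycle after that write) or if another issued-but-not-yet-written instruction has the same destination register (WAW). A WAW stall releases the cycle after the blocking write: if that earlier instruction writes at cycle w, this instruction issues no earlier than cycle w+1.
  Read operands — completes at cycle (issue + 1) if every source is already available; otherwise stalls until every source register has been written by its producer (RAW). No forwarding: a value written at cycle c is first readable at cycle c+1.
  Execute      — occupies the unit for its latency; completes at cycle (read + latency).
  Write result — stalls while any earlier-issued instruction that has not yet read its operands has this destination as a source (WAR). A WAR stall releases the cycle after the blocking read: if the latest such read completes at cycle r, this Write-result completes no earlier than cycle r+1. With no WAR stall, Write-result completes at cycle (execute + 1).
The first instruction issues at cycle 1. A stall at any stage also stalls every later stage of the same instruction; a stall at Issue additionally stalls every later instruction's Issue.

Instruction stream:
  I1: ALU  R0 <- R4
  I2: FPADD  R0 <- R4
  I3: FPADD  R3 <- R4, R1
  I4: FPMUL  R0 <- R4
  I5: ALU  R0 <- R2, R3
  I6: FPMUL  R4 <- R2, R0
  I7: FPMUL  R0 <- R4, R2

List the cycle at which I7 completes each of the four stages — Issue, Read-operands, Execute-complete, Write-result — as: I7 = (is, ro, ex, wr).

I1  is:1  ro:2  ex:3  wr:4
I2  is:5  ro:6  ex:9  wr:10  — WAW R0: wait I1 write@4
I3  is:11  ro:12  ex:15  wr:16  — struct: FPADD busy until I2 writes@10
I4  is:12  ro:13  ex:18  wr:19
I5  is:20  ro:21  ex:22  wr:23  — WAW R0: wait I4 write@19
I6  is:21  ro:24  ex:29  wr:30  — RAW R0: wait I5 write@23
I7  is:31  ro:32  ex:37  wr:38  — struct: FPMUL busy until I6 writes@30

I7 = (31, 32, 37, 38)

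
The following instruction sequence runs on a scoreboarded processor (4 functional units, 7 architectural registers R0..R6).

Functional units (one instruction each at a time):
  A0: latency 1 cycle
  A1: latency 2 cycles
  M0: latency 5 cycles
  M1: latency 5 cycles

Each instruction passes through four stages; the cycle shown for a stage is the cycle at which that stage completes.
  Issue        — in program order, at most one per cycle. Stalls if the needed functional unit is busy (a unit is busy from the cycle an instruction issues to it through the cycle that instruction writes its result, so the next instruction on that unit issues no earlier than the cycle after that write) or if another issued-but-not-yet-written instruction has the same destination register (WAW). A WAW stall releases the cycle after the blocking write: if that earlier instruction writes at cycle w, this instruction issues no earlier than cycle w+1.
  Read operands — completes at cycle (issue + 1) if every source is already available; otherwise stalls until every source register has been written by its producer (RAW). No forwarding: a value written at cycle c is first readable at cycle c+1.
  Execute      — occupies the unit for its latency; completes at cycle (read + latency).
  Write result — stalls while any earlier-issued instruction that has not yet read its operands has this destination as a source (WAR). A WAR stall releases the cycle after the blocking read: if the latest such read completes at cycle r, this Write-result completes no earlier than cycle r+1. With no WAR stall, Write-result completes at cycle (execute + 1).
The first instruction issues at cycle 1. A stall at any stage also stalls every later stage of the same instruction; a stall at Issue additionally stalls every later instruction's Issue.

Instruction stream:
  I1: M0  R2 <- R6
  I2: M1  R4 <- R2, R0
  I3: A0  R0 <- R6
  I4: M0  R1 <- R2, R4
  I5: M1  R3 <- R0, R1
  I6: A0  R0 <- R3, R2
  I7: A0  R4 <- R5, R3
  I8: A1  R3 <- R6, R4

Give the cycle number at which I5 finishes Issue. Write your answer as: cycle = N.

cycle = 16

t=1  I1→M0
t=2  I1 RO; I2→M1
t=3  I3→A0
t=4  I3 RO
t=5  I3 EX
t=7  I1 EX
t=8  I1 WR R2
t=9  I2 RO; I4→M0
t=10  I3 WR R0
t=14  I2 EX
t=15  I2 WR R4
t=16  I4 RO; I5→M1
t=17  I6→A0
t=21  I4 EX
t=22  I4 WR R1
t=23  I5 RO
t=28  I5 EX
t=29  I5 WR R3
t=30  I6 RO
t=31  I6 EX
t=32  I6 WR R0
t=33  I7→A0
t=34  I7 RO; I8→A1
t=35  I7 EX
t=36  I7 WR R4
t=37  I8 RO
t=39  I8 EX
t=40  I8 WR R3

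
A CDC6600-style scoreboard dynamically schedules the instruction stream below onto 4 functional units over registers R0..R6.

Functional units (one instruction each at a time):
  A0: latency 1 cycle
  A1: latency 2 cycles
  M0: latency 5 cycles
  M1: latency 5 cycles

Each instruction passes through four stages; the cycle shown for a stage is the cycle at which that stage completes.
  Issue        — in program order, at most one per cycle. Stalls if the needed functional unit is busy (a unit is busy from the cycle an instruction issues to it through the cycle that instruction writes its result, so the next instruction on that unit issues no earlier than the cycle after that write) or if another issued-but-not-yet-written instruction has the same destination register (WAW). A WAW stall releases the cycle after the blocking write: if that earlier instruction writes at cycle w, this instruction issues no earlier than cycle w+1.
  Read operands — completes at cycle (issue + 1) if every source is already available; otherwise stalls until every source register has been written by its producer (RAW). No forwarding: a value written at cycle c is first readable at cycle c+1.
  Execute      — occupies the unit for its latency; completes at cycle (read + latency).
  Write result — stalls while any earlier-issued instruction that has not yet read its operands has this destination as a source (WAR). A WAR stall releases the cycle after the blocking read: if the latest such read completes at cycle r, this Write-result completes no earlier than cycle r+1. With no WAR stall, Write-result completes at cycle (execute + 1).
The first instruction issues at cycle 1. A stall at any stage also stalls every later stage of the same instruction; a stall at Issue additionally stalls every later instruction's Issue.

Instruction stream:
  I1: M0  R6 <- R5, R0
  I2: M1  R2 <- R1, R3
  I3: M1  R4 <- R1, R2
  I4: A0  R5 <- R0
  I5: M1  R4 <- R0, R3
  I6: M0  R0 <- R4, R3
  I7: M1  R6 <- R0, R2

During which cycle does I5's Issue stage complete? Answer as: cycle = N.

cycle = 18

I1: IS=1 RO=2 EX=7 WR=8
I2: IS=2 RO=3 EX=8 WR=9
I3: IS=10 RO=11 EX=16 WR=17  [struct: M1 busy until I2 writes@9]
I4: IS=11 RO=12 EX=13 WR=14
I5: IS=18 RO=19 EX=24 WR=25  [struct: M1 busy until I3 writes@17]
I6: IS=19 RO=26 EX=31 WR=32  [RAW R4: wait I5 write@25]
I7: IS=26 RO=33 EX=38 WR=39  [struct: M1 busy until I5 writes@25; RAW R0: wait I6 write@32]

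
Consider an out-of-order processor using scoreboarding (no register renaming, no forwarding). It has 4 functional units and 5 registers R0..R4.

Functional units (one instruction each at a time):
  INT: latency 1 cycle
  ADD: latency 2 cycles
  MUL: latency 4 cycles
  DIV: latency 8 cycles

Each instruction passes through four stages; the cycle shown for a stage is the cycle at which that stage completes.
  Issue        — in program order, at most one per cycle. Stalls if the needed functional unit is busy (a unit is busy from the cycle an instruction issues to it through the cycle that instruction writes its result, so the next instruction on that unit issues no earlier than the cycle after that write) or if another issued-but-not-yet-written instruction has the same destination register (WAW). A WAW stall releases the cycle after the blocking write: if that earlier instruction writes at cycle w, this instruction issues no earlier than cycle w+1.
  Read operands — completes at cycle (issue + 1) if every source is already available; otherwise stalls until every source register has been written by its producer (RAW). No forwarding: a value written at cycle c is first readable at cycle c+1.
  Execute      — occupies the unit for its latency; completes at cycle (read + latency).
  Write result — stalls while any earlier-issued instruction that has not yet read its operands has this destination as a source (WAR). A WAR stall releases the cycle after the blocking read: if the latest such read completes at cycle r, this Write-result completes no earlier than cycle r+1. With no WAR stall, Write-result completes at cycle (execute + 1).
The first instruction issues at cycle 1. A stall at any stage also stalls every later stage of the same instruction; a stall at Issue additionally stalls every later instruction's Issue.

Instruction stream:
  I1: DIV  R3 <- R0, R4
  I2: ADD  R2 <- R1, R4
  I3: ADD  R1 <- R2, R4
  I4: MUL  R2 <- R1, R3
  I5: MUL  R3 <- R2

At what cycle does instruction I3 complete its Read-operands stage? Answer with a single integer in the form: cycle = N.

I1  is:1  ro:2  ex:10  wr:11
I2  is:2  ro:3  ex:5  wr:6
I3  is:7  ro:8  ex:10  wr:11  — struct: ADD busy until I2 writes@6
I4  is:8  ro:12  ex:16  wr:17  — RAW R1: wait I3 write@11, RAW R3: wait I1 write@11
I5  is:18  ro:19  ex:23  wr:24  — struct: MUL busy until I4 writes@17

cycle = 8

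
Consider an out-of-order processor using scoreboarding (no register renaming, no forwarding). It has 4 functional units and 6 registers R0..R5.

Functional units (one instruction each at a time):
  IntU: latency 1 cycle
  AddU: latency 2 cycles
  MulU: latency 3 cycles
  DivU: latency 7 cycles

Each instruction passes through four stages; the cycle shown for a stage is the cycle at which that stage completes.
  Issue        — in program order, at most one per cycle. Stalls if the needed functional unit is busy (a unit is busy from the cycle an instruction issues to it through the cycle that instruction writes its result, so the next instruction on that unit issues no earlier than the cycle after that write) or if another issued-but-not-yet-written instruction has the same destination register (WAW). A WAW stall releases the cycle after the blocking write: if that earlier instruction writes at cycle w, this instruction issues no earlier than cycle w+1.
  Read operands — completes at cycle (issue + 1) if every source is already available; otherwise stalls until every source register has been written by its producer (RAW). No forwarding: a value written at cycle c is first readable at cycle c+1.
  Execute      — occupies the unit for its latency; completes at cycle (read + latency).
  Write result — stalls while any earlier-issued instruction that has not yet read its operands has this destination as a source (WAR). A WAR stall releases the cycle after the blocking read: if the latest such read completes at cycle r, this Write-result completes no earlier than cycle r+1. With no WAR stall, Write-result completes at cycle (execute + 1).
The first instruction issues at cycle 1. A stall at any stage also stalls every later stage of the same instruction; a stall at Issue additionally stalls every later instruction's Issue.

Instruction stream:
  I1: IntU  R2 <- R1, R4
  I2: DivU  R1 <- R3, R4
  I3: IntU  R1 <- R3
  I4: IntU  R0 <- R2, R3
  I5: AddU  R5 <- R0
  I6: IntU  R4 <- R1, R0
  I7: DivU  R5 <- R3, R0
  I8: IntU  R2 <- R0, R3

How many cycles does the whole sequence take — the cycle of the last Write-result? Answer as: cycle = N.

cycle = 33

[1] issue I1 (IntU)
[2] I1 read-ops · issue I2 (DivU)
[3] I1 finished on IntU · I2 read-ops
[4] I1→R2
[10] I2 finished on DivU
[11] I2→R1
[12] issue I3 (IntU)
[13] I3 read-ops
[14] I3 finished on IntU
[15] I3→R1
[16] issue I4 (IntU)
[17] I4 read-ops · issue I5 (AddU)
[18] I4 finished on IntU
[19] I4→R0
[20] I5 read-ops · issue I6 (IntU)
[21] I6 read-ops
[22] I5 finished on AddU · I6 finished on IntU
[23] I5→R5 · I6→R4
[24] issue I7 (DivU)
[25] I7 read-ops · issue I8 (IntU)
[26] I8 read-ops
[27] I8 finished on IntU
[28] I8→R2
[32] I7 finished on DivU
[33] I7→R5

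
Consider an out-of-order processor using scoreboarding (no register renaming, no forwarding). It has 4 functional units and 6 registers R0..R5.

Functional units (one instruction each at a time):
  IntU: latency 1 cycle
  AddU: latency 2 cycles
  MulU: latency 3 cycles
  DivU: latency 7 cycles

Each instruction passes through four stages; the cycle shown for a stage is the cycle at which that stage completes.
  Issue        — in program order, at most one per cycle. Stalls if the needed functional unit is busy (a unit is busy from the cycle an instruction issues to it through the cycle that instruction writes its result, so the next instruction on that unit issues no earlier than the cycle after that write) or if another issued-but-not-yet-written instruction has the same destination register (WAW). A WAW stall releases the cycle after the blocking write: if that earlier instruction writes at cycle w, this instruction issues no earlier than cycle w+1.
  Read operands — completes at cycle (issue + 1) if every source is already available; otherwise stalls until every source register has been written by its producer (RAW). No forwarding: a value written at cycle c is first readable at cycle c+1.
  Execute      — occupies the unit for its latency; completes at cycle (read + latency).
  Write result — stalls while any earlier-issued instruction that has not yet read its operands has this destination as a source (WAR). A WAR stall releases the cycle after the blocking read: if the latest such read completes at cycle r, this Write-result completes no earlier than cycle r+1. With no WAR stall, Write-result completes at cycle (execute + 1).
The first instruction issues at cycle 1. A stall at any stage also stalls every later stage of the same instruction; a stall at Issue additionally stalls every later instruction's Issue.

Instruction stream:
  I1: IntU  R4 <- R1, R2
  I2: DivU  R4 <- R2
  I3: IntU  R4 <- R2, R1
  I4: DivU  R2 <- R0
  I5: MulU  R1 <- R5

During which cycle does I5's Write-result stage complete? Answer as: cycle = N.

1) issue 1, read 2, done 3, write 4
2) issue 5, read 6, done 13, write 14  <WAW R4: wait I1 write@4>
3) issue 15, read 16, done 17, write 18  <WAW R4: wait I2 write@14>
4) issue 16, read 17, done 24, write 25
5) issue 17, read 18, done 21, write 22

cycle = 22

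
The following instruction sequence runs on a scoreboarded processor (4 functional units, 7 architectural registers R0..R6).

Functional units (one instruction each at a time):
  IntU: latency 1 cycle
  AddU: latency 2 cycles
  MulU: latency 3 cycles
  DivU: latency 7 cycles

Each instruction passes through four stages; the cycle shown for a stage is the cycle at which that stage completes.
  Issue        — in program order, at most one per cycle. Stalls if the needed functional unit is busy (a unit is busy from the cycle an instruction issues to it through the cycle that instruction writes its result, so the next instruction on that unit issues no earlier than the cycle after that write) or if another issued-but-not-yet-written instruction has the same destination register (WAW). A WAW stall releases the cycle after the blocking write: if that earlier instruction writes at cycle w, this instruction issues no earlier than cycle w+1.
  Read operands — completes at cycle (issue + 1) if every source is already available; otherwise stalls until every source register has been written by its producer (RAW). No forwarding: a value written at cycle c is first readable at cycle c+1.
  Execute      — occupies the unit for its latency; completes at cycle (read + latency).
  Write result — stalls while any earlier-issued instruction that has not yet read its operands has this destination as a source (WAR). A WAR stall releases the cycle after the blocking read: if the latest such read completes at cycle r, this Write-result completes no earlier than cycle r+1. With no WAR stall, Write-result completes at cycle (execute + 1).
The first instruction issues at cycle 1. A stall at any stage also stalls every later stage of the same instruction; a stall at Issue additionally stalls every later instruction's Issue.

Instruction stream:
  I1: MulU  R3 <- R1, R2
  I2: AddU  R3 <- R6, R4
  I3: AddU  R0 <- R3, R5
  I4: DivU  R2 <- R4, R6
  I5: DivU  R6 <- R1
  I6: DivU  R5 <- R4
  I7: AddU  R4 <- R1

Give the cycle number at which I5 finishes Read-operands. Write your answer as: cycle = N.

c1: I1→MulU
c2: I1 RO
c5: I1 EX
c6: I1 WR R3
c7: I2→AddU
c8: I2 RO
c10: I2 EX
c11: I2 WR R3
c12: I3→AddU
c13: I3 RO | I4→DivU
c14: I4 RO
c15: I3 EX
c16: I3 WR R0
c21: I4 EX
c22: I4 WR R2
c23: I5→DivU
c24: I5 RO
c31: I5 EX
c32: I5 WR R6
c33: I6→DivU
c34: I6 RO | I7→AddU
c35: I7 RO
c37: I7 EX
c38: I7 WR R4
c41: I6 EX
c42: I6 WR R5

cycle = 24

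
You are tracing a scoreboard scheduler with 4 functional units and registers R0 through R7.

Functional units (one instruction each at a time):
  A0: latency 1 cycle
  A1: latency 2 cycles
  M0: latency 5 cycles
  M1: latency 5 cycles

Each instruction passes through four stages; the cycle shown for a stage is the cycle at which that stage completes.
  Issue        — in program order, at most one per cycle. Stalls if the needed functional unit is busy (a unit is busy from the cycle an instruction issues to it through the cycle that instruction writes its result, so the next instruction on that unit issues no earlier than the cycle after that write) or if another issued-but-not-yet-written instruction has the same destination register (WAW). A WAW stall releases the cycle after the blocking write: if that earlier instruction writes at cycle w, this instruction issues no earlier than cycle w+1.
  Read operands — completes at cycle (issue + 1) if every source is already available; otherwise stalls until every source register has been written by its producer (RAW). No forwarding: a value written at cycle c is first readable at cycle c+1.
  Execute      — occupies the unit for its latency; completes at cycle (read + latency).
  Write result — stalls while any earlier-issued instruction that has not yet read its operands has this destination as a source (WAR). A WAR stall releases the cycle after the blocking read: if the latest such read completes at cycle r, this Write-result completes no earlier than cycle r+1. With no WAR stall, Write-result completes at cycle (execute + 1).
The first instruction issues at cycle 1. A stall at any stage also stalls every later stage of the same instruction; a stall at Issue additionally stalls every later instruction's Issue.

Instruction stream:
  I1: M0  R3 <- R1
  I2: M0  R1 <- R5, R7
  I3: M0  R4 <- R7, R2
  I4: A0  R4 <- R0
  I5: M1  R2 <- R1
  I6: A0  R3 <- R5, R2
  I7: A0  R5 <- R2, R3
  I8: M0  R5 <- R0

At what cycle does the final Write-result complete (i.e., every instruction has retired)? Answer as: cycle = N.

cycle = 48

c1: issue I1 (M0)
c2: I1 read-ops
c7: I1 finished on M0
c8: I1→R3
c9: issue I2 (M0)
c10: I2 read-ops
c15: I2 finished on M0
c16: I2→R1
c17: issue I3 (M0)
c18: I3 read-ops
c23: I3 finished on M0
c24: I3→R4
c25: issue I4 (A0)
c26: I4 read-ops · issue I5 (M1)
c27: I4 finished on A0 · I5 read-ops
c28: I4→R4
c29: issue I6 (A0)
c32: I5 finished on M1
c33: I5→R2
c34: I6 read-ops
c35: I6 finished on A0
c36: I6→R3
c37: issue I7 (A0)
c38: I7 read-ops
c39: I7 finished on A0
c40: I7→R5
c41: issue I8 (M0)
c42: I8 read-ops
c47: I8 finished on M0
c48: I8→R5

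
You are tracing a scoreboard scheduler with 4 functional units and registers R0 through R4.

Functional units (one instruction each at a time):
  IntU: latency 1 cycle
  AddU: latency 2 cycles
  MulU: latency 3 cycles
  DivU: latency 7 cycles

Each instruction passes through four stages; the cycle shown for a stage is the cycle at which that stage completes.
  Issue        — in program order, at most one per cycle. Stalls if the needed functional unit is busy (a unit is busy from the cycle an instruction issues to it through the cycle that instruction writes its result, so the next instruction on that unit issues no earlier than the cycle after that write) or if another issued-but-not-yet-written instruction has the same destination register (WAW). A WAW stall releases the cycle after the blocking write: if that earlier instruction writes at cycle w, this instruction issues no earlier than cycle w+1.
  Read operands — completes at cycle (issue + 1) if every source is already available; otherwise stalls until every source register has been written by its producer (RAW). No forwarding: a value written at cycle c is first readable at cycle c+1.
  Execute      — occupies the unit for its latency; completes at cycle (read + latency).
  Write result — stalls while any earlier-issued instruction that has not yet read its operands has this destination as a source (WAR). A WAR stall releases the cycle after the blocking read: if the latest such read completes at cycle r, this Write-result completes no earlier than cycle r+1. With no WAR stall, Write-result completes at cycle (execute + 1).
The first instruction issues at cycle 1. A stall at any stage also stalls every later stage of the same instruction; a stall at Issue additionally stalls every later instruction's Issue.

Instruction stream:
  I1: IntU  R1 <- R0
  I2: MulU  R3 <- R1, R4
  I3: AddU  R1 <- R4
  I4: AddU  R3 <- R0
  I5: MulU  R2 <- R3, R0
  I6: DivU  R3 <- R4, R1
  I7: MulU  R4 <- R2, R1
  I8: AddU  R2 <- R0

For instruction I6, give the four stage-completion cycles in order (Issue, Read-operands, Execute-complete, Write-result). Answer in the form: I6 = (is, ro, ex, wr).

[1] issue I1 (IntU)
[2] I1 read-ops, issue I2 (MulU)
[3] I1 finished on IntU
[4] I1→R1
[5] I2 read-ops, issue I3 (AddU)
[6] I3 read-ops
[8] I2 finished on MulU, I3 finished on AddU
[9] I2→R3, I3→R1
[10] issue I4 (AddU)
[11] I4 read-ops, issue I5 (MulU)
[13] I4 finished on AddU
[14] I4→R3
[15] I5 read-ops, issue I6 (DivU)
[16] I6 read-ops
[18] I5 finished on MulU
[19] I5→R2
[20] issue I7 (MulU)
[21] I7 read-ops, issue I8 (AddU)
[22] I8 read-ops
[23] I6 finished on DivU
[24] I6→R3, I7 finished on MulU, I8 finished on AddU
[25] I7→R4, I8→R2

I6 = (15, 16, 23, 24)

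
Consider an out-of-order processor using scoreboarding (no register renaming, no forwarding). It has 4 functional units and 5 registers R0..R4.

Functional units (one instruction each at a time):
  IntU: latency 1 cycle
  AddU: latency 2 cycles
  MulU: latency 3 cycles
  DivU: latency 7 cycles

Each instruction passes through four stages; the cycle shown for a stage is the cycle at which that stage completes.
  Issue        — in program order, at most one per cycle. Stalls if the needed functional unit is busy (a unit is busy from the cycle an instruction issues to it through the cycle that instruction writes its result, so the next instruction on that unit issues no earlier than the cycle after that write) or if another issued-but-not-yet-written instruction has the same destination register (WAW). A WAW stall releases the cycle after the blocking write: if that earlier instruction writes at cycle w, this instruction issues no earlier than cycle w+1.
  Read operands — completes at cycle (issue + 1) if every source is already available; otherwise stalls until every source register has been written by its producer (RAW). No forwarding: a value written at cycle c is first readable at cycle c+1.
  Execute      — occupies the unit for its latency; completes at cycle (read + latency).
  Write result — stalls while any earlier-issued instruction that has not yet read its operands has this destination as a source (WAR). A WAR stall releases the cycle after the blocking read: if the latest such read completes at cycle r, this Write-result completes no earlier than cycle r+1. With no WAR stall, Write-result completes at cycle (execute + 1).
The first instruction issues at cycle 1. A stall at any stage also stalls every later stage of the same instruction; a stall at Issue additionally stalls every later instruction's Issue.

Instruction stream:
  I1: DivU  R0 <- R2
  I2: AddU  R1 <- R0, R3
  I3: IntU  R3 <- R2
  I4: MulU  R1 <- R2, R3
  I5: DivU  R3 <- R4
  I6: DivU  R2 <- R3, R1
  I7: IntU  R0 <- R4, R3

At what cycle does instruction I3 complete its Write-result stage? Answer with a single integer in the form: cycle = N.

cycle = 12

I1: IS=1 RO=2 EX=9 WR=10
I2: IS=2 RO=11 EX=13 WR=14  [RAW R0: wait I1 write@10]
I3: IS=3 RO=4 EX=5 WR=12  [WAR R3: wait I2 read@11]
I4: IS=15 RO=16 EX=19 WR=20  [WAW R1: wait I2 write@14]
I5: IS=16 RO=17 EX=24 WR=25
I6: IS=26 RO=27 EX=34 WR=35  [struct: DivU busy until I5 writes@25]
I7: IS=27 RO=28 EX=29 WR=30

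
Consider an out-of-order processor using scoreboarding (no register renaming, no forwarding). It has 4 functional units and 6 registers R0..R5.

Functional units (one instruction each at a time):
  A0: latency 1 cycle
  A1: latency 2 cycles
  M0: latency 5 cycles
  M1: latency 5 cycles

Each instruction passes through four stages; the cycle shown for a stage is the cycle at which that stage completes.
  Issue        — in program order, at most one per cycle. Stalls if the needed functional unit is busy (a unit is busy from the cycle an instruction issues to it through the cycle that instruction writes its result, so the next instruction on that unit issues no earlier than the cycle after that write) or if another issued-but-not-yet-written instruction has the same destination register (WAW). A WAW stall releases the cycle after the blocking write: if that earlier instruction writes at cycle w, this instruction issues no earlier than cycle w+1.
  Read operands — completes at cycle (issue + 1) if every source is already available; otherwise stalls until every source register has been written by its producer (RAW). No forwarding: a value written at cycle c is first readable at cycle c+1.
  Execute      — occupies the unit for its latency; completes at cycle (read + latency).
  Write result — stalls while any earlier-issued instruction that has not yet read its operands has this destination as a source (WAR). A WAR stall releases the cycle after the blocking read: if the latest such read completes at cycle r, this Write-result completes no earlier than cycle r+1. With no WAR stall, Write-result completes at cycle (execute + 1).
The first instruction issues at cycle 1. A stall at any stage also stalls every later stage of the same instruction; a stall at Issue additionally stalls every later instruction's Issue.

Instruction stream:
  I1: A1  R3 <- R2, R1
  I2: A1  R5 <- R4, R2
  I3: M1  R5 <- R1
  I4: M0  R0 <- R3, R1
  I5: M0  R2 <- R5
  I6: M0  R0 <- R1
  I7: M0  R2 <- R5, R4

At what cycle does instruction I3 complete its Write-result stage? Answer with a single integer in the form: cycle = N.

cycle 1: I1 dispatched to A1
cycle 2: I1 operands ready
cycle 4: I1 complete
cycle 5: R3←I1
cycle 6: I2 dispatched to A1
cycle 7: I2 operands ready
cycle 9: I2 complete
cycle 10: R5←I2
cycle 11: I3 dispatched to M1
cycle 12: I3 operands ready · I4 dispatched to M0
cycle 13: I4 operands ready
cycle 17: I3 complete
cycle 18: R5←I3 · I4 complete
cycle 19: R0←I4
cycle 20: I5 dispatched to M0
cycle 21: I5 operands ready
cycle 26: I5 complete
cycle 27: R2←I5
cycle 28: I6 dispatched to M0
cycle 29: I6 operands ready
cycle 34: I6 complete
cycle 35: R0←I6
cycle 36: I7 dispatched to M0
cycle 37: I7 operands ready
cycle 42: I7 complete
cycle 43: R2←I7

cycle = 18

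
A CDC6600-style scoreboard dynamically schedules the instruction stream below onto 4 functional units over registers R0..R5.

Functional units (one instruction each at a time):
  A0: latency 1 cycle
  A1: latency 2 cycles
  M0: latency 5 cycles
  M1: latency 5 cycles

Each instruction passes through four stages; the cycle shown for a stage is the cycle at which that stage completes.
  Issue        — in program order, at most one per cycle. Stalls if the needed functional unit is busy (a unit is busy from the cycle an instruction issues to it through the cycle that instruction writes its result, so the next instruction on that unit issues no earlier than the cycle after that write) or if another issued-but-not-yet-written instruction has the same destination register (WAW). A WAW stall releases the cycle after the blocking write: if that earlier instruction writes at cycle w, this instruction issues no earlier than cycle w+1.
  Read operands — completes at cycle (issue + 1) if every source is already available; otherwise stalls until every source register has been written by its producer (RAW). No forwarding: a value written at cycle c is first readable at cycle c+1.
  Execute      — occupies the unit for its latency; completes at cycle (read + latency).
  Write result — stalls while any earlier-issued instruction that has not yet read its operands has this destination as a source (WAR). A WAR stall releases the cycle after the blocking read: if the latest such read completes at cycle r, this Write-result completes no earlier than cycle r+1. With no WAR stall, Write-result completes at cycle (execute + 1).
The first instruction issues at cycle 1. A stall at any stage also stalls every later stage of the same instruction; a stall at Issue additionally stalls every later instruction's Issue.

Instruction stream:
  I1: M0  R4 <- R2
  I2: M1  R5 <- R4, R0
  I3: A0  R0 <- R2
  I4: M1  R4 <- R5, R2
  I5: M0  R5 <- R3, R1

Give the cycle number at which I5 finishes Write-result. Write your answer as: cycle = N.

t=1  issue I1 (M0)
t=2  I1 read-ops, issue I2 (M1)
t=3  issue I3 (A0)
t=4  I3 read-ops
t=5  I3 finished on A0
t=7  I1 finished on M0
t=8  I1→R4
t=9  I2 read-ops
t=10  I3→R0
t=14  I2 finished on M1
t=15  I2→R5
t=16  issue I4 (M1)
t=17  I4 read-ops, issue I5 (M0)
t=18  I5 read-ops
t=22  I4 finished on M1
t=23  I4→R4, I5 finished on M0
t=24  I5→R5

cycle = 24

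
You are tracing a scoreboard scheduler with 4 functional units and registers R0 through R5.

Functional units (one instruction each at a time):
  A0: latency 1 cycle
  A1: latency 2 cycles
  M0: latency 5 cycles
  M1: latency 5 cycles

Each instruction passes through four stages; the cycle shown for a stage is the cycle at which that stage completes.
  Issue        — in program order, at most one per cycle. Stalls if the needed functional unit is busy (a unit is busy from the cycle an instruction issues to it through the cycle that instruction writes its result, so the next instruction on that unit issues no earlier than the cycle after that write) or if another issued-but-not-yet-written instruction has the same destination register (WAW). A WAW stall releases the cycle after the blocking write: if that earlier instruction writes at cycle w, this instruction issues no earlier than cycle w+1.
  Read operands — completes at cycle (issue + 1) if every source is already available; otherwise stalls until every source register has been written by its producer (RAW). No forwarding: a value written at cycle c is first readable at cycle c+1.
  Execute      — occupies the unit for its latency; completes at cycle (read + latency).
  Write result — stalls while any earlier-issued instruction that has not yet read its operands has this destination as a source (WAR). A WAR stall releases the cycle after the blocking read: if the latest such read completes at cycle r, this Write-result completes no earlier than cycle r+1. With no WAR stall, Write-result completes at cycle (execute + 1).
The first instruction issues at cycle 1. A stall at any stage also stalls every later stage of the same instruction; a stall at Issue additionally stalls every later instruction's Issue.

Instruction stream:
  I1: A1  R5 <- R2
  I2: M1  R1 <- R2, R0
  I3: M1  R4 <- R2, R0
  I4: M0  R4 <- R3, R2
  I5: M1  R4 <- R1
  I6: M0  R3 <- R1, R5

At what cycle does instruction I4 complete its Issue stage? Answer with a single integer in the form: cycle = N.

cycle 1: I1 dispatched to A1
cycle 2: I1 operands ready · I2 dispatched to M1
cycle 3: I2 operands ready
cycle 4: I1 complete
cycle 5: R5←I1
cycle 8: I2 complete
cycle 9: R1←I2
cycle 10: I3 dispatched to M1
cycle 11: I3 operands ready
cycle 16: I3 complete
cycle 17: R4←I3
cycle 18: I4 dispatched to M0
cycle 19: I4 operands ready
cycle 24: I4 complete
cycle 25: R4←I4
cycle 26: I5 dispatched to M1
cycle 27: I5 operands ready · I6 dispatched to M0
cycle 28: I6 operands ready
cycle 32: I5 complete
cycle 33: R4←I5 · I6 complete
cycle 34: R3←I6

cycle = 18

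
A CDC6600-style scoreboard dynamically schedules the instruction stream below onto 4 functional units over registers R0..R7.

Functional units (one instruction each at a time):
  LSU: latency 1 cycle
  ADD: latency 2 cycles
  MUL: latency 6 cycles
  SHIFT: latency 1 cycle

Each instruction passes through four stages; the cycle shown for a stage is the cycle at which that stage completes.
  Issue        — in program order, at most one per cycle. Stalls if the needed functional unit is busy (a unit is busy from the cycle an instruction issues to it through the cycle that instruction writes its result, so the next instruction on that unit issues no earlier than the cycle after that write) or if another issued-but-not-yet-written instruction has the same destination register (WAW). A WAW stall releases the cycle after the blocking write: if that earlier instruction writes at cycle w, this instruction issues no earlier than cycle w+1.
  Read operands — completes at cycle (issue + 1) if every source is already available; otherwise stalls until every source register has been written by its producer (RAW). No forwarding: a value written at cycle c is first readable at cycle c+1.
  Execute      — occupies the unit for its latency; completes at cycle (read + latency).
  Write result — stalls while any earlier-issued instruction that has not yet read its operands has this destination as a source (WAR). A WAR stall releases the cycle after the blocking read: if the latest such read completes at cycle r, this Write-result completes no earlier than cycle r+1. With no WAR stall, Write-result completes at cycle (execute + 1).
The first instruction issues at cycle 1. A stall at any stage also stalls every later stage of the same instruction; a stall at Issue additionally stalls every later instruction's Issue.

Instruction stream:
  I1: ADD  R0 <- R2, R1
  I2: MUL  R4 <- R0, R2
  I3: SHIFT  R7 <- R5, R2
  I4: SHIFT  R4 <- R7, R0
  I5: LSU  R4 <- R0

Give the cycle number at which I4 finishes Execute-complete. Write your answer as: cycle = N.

[1] issue I1 (ADD)
[2] I1 read-ops · issue I2 (MUL)
[3] issue I3 (SHIFT)
[4] I1 finished on ADD · I3 read-ops
[5] I1→R0 · I3 finished on SHIFT
[6] I2 read-ops · I3→R7
[12] I2 finished on MUL
[13] I2→R4
[14] issue I4 (SHIFT)
[15] I4 read-ops
[16] I4 finished on SHIFT
[17] I4→R4
[18] issue I5 (LSU)
[19] I5 read-ops
[20] I5 finished on LSU
[21] I5→R4

cycle = 16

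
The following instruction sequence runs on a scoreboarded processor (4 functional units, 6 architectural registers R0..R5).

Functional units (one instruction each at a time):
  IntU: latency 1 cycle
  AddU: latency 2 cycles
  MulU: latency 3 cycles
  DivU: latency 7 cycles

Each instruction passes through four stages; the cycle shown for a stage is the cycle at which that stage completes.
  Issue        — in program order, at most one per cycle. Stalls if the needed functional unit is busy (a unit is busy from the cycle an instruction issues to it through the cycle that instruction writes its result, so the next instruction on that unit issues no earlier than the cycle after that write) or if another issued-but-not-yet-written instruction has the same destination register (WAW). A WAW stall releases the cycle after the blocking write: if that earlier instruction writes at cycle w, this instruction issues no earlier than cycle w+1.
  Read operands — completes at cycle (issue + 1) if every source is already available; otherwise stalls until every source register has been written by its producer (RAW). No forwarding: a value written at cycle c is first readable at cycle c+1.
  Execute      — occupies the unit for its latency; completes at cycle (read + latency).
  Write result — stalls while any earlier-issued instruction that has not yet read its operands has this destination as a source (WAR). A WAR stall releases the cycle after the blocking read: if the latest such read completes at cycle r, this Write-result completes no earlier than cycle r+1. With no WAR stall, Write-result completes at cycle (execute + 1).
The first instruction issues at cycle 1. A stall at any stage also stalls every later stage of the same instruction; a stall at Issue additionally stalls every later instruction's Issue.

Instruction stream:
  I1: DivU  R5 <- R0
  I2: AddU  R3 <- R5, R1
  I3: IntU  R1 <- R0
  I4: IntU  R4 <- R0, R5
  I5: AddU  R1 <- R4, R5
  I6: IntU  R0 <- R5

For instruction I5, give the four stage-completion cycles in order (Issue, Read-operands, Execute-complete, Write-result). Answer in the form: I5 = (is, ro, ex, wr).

[I1] 1/2/9/10
[I2] 2/11/13/14  (RAW R5: wait I1 write@10)
[I3] 3/4/5/12  (WAR R1: wait I2 read@11)
[I4] 13/14/15/16  (struct: IntU busy until I3 writes@12)
[I5] 15/17/19/20  (struct: AddU busy until I2 writes@14; RAW R4: wait I4 write@16)
[I6] 17/18/19/20  (struct: IntU busy until I4 writes@16)

I5 = (15, 17, 19, 20)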